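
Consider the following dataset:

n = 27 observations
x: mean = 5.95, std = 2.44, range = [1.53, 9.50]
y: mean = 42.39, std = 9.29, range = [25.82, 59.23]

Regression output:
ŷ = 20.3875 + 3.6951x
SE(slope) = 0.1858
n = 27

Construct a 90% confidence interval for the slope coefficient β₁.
The 90% CI for β₁ is (3.3777, 4.0125)

Confidence interval for the slope:

The 90% CI for β₁ is: β̂₁ ± t*(α/2, n-2) × SE(β̂₁)

Step 1: Find critical t-value
- Confidence level = 0.9
- Degrees of freedom = n - 2 = 27 - 2 = 25
- t*(α/2, 25) = 1.7081

Step 2: Calculate margin of error
Margin = 1.7081 × 0.1858 = 0.3174

Step 3: Construct interval
CI = 3.6951 ± 0.3174
CI = (3.3777, 4.0125)

Interpretation: intervals built this way capture the true β₁ in 90% of repeated samples; here the plausible range for the per-unit effect of x on y is 3.3777 to 4.0125.
Since 0 is outside the interval, a two-sided test at α = 0.10 would reject H₀: β₁ = 0.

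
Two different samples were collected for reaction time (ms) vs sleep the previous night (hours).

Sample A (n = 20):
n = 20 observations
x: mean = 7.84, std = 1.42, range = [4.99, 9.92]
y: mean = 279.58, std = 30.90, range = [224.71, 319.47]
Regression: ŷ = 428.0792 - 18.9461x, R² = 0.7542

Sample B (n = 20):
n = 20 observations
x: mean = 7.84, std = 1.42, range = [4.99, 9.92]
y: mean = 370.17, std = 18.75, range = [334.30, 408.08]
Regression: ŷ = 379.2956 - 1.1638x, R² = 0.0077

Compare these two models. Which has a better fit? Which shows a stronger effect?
Model A has the better fit (R² = 0.7542 vs 0.0077). Model A shows the stronger effect (|β₁| = 18.9461 vs 1.1638).

Model Comparison:

Fit — compare R²:
- Model A: R² = 0.7542 → 75.42% of variance in reaction time explained
- Model B: R² = 0.0077 → 0.77% of variance in reaction time explained
- 0.7542 > 0.0077 → Model A has the better fit

Effect size (slope magnitude):
- Model A: β₁ = -18.9461 → predicted reaction time falls 18.9461 ms per additional hour of sleep
- Model B: β₁ = -1.1638 → predicted reaction time falls 1.1638 ms per additional hour of sleep
- |-18.9461| > |-1.1638| → Model A shows the stronger marginal effect

Notes:
- The two samples could reflect different populations, time periods, or measurement quality.
- A better fit (higher R²) doesn't necessarily mean a more important relationship.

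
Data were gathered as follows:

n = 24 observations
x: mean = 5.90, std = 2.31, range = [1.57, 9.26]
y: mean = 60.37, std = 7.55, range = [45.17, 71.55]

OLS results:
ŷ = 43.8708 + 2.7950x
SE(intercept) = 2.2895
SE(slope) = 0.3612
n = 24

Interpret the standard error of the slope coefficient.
SE(β̂₁) = 0.3612 is the estimated standard deviation of the slope estimate across repeated samples; relative to β̂₁ = 2.7950 that is 12.9%, a precise estimate.

What SE measures:
- The standard error quantifies the sampling variability of the coefficient estimate
- It is the estimated standard deviation of β̂₁ across hypothetical repeated samples of the same size
- Smaller SE → more precise estimate

Relative precision:
- SE / |β̂₁| = 0.3612 / 2.7950 = 12.9%
- Rule of thumb (under 20%: precise; 20% to under 50%: moderately precise; 50% or more: imprecise) → precise

Link to interval estimation: a confidence interval for β₁ is β̂₁ ± t* × 0.3612, so SE sets the half-width per unit of t*.

What drives SE(β̂₁): wider spread of x values → smaller SE; more residual scatter → larger SE; larger n (here n = 24) → smaller SE.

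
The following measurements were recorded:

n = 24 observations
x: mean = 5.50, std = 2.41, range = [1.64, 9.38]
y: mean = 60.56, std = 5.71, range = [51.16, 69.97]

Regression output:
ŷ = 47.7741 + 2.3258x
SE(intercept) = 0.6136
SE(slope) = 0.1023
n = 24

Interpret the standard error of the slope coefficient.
SE(slope) = 0.1023 measures the uncertainty in the estimated slope. The coefficient is estimated precisely (SE/|β̂₁| = 4.4%).

SE(β̂₁) = 0.1023 says: if we drew many samples of n = 24 from the same population and refit each time, the fitted slopes would scatter with a standard deviation of roughly 0.1023 around the true β₁.

Relative precision:
- SE / |β̂₁| = 0.1023 / 2.3258 = 4.4%
- Rule of thumb (under 20%: precise; 20% to under 50%: moderately precise; 50% or more: imprecise) → precise

Rough 95% range (±2 SE): 2.3258 ± 0.2046 → (2.1212, 2.5304).

What drives SE(β̂₁): wider spread of x values → smaller SE.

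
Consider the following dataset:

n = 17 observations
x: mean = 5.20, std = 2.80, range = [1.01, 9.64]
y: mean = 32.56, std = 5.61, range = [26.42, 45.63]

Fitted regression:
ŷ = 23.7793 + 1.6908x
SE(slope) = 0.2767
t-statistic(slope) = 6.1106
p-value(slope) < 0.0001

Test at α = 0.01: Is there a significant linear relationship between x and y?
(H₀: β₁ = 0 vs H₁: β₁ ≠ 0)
Since p-value < 0.0001 < α = 0.01, reject H₀ — the slope is significantly different from 0.

Hypothesis test for the slope coefficient:

H₀: β₁ = 0 (no linear relationship)
H₁: β₁ ≠ 0 (linear relationship exists)

Test statistic: t = β̂₁ / SE(β̂₁) = 1.6908 / 0.2767 = 6.1106

The p-value (<0.0001) is the probability, under H₀, of a t-statistic at least as extreme as |t| = 6.1106 (two-sided, df = n − 2 = 15).

Decision rule: reject H₀ if p-value < α.
p-value < 0.0001 < α = 0.01 → reject H₀.

At α = 0.01 the data do provide convincing evidence of a nonzero slope.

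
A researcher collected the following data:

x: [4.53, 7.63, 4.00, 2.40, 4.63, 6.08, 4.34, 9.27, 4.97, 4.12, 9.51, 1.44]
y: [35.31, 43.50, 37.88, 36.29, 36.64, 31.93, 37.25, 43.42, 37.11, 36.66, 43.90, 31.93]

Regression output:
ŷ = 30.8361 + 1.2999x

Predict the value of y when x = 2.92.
ŷ = 34.6318

x = 2.92 lies inside the observed range [1.44, 9.51], so the fitted equation applies directly:

ŷ = 30.8361 + 1.2999 × 2.92
ŷ = 30.8361 + 3.7957
ŷ = 34.6318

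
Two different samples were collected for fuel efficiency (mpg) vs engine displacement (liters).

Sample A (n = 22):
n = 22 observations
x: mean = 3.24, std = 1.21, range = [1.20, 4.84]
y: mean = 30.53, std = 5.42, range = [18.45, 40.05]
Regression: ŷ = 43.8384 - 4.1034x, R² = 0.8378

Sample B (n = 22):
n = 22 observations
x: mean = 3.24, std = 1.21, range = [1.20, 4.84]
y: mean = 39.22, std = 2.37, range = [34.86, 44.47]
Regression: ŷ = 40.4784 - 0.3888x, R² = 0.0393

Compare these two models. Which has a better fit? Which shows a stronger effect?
Model A has the better fit (R² = 0.8378 vs 0.0393). Model A shows the stronger effect (|β₁| = 4.1034 vs 0.3888).

Model Comparison:

Fit — compare R²:
- Model A: R² = 0.8378 → 83.78% of variance in fuel efficiency explained
- Model B: R² = 0.0393 → 3.93% of variance in fuel efficiency explained
- 0.8378 > 0.0393 → Model A has the better fit

Which has the larger per-liter effect? (|β₁|)
- Model A: β₁ = -4.1034 → predicted fuel efficiency falls 4.1034 mpg per additional liter of engine displacement
- Model B: β₁ = -0.3888 → predicted fuel efficiency falls 0.3888 mpg per additional liter of engine displacement
- |-4.1034| > |-0.3888| → Model A shows the stronger marginal effect

Notes:
- The two samples could reflect different populations, time periods, or measurement quality.
- R² measures how tightly points cluster around the line; β₁ measures how steep the line is — they answer different questions.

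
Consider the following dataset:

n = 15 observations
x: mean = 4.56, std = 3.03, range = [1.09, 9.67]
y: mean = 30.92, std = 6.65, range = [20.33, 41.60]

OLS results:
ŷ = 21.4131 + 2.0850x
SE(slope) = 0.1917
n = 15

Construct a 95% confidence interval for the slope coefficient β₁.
The 95% CI for β₁ is (1.6709, 2.4991)

Confidence interval for the slope:

The 95% CI for β₁ is: β̂₁ ± t*(α/2, n-2) × SE(β̂₁)

Step 1: Find critical t-value
- Confidence level = 0.95
- Degrees of freedom = n - 2 = 15 - 2 = 13
- t*(α/2, 13) = 2.1604

Step 2: Calculate margin of error
Margin = 2.1604 × 0.1917 = 0.4141

Step 3: Construct interval
CI = 2.0850 ± 0.4141
CI = (1.6709, 2.4991)

Interpretation: each one-unit increase in x is associated with a change in mean y of between 1.6709 and 2.4991, with 95% confidence.
Since 0 is outside the interval, a two-sided test at α = 0.05 would reject H₀: β₁ = 0.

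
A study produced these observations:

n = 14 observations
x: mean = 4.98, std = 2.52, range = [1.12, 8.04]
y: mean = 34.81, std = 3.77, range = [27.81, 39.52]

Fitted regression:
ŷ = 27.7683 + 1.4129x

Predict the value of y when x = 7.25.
ŷ = 38.0118

Plug x = 7.25 into the fitted line:

ŷ = 27.7683 + 1.4129 × 7.25
ŷ = 27.7683 + 10.2435
ŷ = 38.0118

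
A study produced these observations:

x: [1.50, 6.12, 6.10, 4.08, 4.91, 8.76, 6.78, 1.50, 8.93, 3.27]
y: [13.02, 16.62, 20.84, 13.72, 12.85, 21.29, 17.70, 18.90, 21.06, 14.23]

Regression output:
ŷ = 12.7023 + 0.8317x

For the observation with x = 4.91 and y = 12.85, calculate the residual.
Residual = -3.9359

The residual is the difference between the actual value and the predicted value:

Residual = y - ŷ

Step 1: Calculate predicted value
ŷ = 12.7023 + 0.8317 × 4.91
ŷ = 16.7859

Step 2: Calculate residual
Residual = 12.85 - 16.7859
Residual = -3.9359

Sign check: y < ŷ, so the point is below the line and the fit overestimates here.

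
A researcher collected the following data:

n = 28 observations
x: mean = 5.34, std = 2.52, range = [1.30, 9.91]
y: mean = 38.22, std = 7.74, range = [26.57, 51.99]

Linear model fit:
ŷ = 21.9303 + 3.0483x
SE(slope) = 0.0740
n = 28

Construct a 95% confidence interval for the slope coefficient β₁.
The 95% CI for β₁ is (2.8962, 3.2004)

Confidence interval for the slope:

The 95% CI for β₁ is: β̂₁ ± t*(α/2, n-2) × SE(β̂₁)

Step 1: Find critical t-value
- Confidence level = 0.95
- Degrees of freedom = n - 2 = 28 - 2 = 26
- t*(α/2, 26) = 2.0555

Step 2: Calculate margin of error
Margin = 2.0555 × 0.0740 = 0.1521

Step 3: Construct interval
CI = 3.0483 ± 0.1521
CI = (2.8962, 3.2004)

Interpretation: intervals built this way capture the true β₁ in 95% of repeated samples; here the plausible range for the per-unit effect of x on y is 2.8962 to 3.2004.
Both endpoints are positive, so the data support a genuinely positive slope at this confidence level.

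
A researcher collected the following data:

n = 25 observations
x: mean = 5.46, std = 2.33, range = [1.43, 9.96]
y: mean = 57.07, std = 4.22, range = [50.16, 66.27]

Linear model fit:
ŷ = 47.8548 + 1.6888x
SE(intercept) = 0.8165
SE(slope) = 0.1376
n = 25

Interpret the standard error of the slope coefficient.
The slope 1.6888 is pinned down to within about ±0.1376 (one SE) by these data — relative uncertainty 8.1%, i.e. precise.

SE(β̂₁) = 0.1376 says: if we drew many samples of n = 25 from the same population and refit each time, the fitted slopes would scatter with a standard deviation of roughly 0.1376 around the true β₁.

Relative precision:
- SE / |β̂₁| = 0.1376 / 1.6888 = 8.1%
- Rule of thumb (under 20%: precise; 20% to under 50%: moderately precise; 50% or more: imprecise) → precise

Link to interval estimation: a confidence interval for β₁ is β̂₁ ± t* × 0.1376, so SE sets the half-width per unit of t*.

What drives SE(β̂₁): larger n (here n = 25) → smaller SE.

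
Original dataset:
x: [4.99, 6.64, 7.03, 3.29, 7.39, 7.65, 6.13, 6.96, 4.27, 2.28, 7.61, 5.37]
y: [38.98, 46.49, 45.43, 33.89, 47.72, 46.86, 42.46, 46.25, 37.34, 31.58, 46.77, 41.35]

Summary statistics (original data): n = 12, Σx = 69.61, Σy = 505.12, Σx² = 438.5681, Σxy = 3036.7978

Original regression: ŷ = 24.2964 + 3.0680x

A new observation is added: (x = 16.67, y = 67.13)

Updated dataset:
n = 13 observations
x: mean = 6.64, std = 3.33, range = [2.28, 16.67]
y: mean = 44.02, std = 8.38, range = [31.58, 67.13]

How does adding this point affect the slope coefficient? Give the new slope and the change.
The slope changes from 3.0680 to 2.4883 (change of -0.5797, or -18.9%).

x = 16.67 lies well outside the original x-range [2.28, 7.65] (x̄ ≈ 5.80), so this observation has high leverage and can move the slope substantially.

Step 1: Update the sums with the new point (n goes from 12 to 13)
Σx  = 69.61 + 16.67 = 86.28
Σy  = 505.12 + 67.13 = 572.25
Σx² = 438.5681 + 16.67² = 438.5681 + 277.8889 = 716.4570
Σxy = 3036.7978 + 16.67×67.13 = 3036.7978 + 1119.0571 = 4155.8549

Step 2: Recompute the slope with b₁ = (nΣxy − ΣxΣy) / (nΣx² − (Σx)²)
Numerator   = 13×4155.8549 − 86.28×572.25 = 54026.1137 − 49373.7300 = 4652.3837
Denominator = 13×716.4570 − 86.28² = 9313.9410 − 7444.2384 = 1869.7026
b₁(new) = 4652.3837 / 1869.7026 = 2.4883

(Same formula on the original sums: (12×3036.7978 − 69.61×505.12) / (12×438.5681 − 69.61²) = 1280.1704 / 417.2651 = 3.0680, matching the given fit.)

Step 3: Change in slope
Δβ₁ = 2.4883 − 3.0680 = -0.5797
Relative change = -0.5797 / 3.0680 × 100% = -18.9%
→ the slope decreases when the point is added.

Because the point sits below the extension of the original line at a high-leverage x, it tilts the fit down.
In practice: examine leverage (hᵢ) and Cook's distance rather than deleting it automatically; investigate whether it comes from the same population as the rest of the sample.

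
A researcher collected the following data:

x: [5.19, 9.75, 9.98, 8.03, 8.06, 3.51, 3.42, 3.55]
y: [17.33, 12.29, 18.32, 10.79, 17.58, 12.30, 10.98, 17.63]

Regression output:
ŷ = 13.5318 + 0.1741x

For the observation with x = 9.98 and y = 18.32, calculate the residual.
Residual = 3.0507

The residual is the difference between the actual value and the predicted value:

Residual = y - ŷ

Step 1: Calculate predicted value
ŷ = 13.5318 + 0.1741 × 9.98
ŷ = 15.2693

Step 2: Calculate residual
Residual = 18.32 - 15.2693
Residual = 3.0507

The residual is positive, so the observed y = 18.32 sits above the regression line (the line underestimates it by 3.0507).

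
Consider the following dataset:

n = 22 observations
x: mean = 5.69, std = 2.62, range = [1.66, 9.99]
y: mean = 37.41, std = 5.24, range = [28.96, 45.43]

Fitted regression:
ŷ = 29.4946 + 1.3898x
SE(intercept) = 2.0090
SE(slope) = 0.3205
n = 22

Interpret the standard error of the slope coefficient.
The slope 1.3898 is pinned down to within about ±0.3205 (one SE) by these data — relative uncertainty 23.1%, i.e. moderately precise.

SE(β̂₁) = s / √Sxx, where s is the residual standard deviation and Sxx = Σ(x − x̄)². It is the yardstick for how far β̂₁ = 1.3898 could plausibly be from the true slope.

Relative precision:
- SE / |β̂₁| = 0.3205 / 1.3898 = 23.1%
- Rule of thumb (under 20%: precise; 20% to under 50%: moderately precise; 50% or more: imprecise) → moderately precise

Rough 95% range (±2 SE): 1.3898 ± 0.6410 → (0.7488, 2.0308).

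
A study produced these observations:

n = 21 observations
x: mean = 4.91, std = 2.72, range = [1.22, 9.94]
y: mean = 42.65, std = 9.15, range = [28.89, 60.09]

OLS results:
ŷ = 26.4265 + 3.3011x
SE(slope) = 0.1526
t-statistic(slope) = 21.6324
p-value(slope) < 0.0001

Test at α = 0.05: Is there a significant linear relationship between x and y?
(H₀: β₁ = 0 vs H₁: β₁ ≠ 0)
Reject H₀: p-value < 0.0001 < α = 0.05. The linear relationship is significant at the 5% level.

Hypothesis test for the slope coefficient:

H₀: β₁ = 0 (no linear relationship)
H₁: β₁ ≠ 0 (linear relationship exists)

Test statistic: t = β̂₁ / SE(β̂₁) = 3.3011 / 0.1526 = 21.6324

p < 0.0001: how often a slope estimate this far from 0 (in SE units) would arise by chance if β₁ were truly 0.

Decision rule: reject H₀ if p-value < α.
p-value < 0.0001 < α = 0.05 → reject H₀.

Conclusion: the linear association between x and y is significant at the 5% level.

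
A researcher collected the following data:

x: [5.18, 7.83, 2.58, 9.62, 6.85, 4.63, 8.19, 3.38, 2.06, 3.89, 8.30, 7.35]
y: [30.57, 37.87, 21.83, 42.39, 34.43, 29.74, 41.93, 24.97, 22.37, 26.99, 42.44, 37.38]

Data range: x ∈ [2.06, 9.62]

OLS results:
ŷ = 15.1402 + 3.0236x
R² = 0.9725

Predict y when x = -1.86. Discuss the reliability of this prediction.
ŷ = 9.5163 (extrapolation — x = -1.86 lies outside [2.06, 9.62], so reliability is low).

Prediction calculation:
ŷ = 15.1402 + 3.0236 × (-1.86)
ŷ = 9.5163

Reliability:
- Data range: x ∈ [2.06, 9.62]
- Prediction point: x = -1.86 is 3.92 units below the observed range → this is EXTRAPOLATION, not interpolation

Why that matters here:
- There are no observations near this x to validate the fitted line there
- R² describes fit only over the sampled x values; it says nothing about behaviour beyond them
- The linear relationship may not hold outside the observed range

A defensible statement: 'if the linear trend continued to x = -1.86, y would be about 9.5163' — the premise is untested.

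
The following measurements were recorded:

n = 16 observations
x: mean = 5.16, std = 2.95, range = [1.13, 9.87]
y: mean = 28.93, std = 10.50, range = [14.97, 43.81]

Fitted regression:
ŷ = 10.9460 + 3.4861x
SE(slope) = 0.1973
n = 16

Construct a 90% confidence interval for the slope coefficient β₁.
The 90% CI for β₁ is (3.1386, 3.8336)

Confidence interval for the slope:

The 90% CI for β₁ is: β̂₁ ± t*(α/2, n-2) × SE(β̂₁)

Step 1: Find critical t-value
- Confidence level = 0.9
- Degrees of freedom = n - 2 = 16 - 2 = 14
- t*(α/2, 14) = 1.7613

Step 2: Calculate margin of error
Margin = 1.7613 × 0.1973 = 0.3475

Step 3: Construct interval
CI = 3.4861 ± 0.3475
CI = (3.1386, 3.8336)

Interpretation: We are 90% confident that the true slope β₁ lies between 3.1386 and 3.8336.
Both endpoints are positive, so the data support a genuinely positive slope at this confidence level.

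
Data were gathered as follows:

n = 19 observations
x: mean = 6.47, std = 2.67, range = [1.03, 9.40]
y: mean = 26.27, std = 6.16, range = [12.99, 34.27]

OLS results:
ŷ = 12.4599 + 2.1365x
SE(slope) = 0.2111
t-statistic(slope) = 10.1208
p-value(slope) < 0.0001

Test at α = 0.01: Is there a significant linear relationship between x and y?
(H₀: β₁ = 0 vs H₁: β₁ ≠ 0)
Reject H₀: p-value < 0.0001 < α = 0.01. The linear relationship is significant at the 1% level.

Hypothesis test for the slope coefficient:

H₀: β₁ = 0 (no linear relationship)
H₁: β₁ ≠ 0 (linear relationship exists)

Test statistic: t = β̂₁ / SE(β̂₁) = 2.1365 / 0.2111 = 10.1208

The p-value (<0.0001) is the probability, under H₀, of a t-statistic at least as extreme as |t| = 10.1208 (two-sided, df = n − 2 = 17).

Decision rule: reject H₀ if p-value < α.
p-value < 0.0001 < α = 0.01 → reject H₀.

At α = 0.01 the data do provide convincing evidence of a nonzero slope.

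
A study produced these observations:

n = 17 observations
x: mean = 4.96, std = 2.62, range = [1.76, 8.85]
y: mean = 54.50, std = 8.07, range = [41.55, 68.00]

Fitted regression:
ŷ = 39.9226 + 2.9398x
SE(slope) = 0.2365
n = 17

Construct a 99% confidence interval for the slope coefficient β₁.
The 99% CI for β₁ is (2.2429, 3.6367)

Confidence interval for the slope:

The 99% CI for β₁ is: β̂₁ ± t*(α/2, n-2) × SE(β̂₁)

Step 1: Find critical t-value
- Confidence level = 0.99
- Degrees of freedom = n - 2 = 17 - 2 = 15
- t*(α/2, 15) = 2.9467

Step 2: Calculate margin of error
Margin = 2.9467 × 0.2365 = 0.6969

Step 3: Construct interval
CI = 2.9398 ± 0.6969
CI = (2.2429, 3.6367)

Interpretation: intervals built this way capture the true β₁ in 99% of repeated samples; here the plausible range for the per-unit effect of x on y is 2.2429 to 3.6367.
Since 0 is outside the interval, a two-sided test at α = 0.01 would reject H₀: β₁ = 0.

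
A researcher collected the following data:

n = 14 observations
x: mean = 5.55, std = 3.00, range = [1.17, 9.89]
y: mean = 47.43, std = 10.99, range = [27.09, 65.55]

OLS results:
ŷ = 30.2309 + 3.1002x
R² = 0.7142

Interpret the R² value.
The model explains 71.42% of the variance in y (R² = 0.7142), leaving 28.58% unexplained; the fit is strong.

R² = 1 − SS_res/SS_tot compares the residual scatter to the total scatter of y about its mean.

Here R² = 0.7142:
- Explained: 71.42% of the variation in y
- Unexplained (residual): 100% − 71.42% = 28.58%
- Rule of thumb (below 0.3 weak; 0.3 to below 0.7 moderate; 0.7 and above strong) → strong

Equivalently, for simple linear regression R² = r², so |r| = √0.7142 ≈ 0.8451.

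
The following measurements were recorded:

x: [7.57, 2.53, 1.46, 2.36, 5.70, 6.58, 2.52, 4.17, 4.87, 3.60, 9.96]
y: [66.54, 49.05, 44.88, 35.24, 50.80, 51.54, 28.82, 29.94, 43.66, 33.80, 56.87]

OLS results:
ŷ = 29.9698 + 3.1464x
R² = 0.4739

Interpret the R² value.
The model explains 47.39% of the variance in y (R² = 0.4739), leaving 52.61% unexplained; the fit is moderate.

R² (coefficient of determination) measures the proportion of variance in y explained by the regression model.

Here R² = 0.4739:
- Explained: 47.39% of the variation in y
- Unexplained (residual): 100% − 47.39% = 52.61%
- Rule of thumb (below 0.3 weak; 0.3 to below 0.7 moderate; 0.7 and above strong) → moderate

Note: R² never decreases when predictors are added, so it should not be used alone to compare models of different size.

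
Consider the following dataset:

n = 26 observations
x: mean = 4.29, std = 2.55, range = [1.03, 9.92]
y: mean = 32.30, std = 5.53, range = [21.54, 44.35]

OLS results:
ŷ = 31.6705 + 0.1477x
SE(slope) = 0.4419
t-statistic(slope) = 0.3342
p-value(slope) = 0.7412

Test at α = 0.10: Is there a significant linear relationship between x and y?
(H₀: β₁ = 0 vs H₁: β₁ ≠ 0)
Since p-value = 0.7412 ≥ α = 0.10, fail to reject H₀ — the slope is not significantly different from 0.

Hypothesis test for the slope coefficient:

H₀: β₁ = 0 (no linear relationship)
H₁: β₁ ≠ 0 (linear relationship exists)

Test statistic: t = β̂₁ / SE(β̂₁) = 0.1477 / 0.4419 = 0.3342

The p-value (0.7412) is the probability, under H₀, of a t-statistic at least as extreme as |t| = 0.3342 (two-sided, df = n − 2 = 24).

Decision rule: reject H₀ if p-value < α.
p-value = 0.7412 ≥ α = 0.10 → fail to reject H₀.

At α = 0.10 the data do not provide convincing evidence of a nonzero slope.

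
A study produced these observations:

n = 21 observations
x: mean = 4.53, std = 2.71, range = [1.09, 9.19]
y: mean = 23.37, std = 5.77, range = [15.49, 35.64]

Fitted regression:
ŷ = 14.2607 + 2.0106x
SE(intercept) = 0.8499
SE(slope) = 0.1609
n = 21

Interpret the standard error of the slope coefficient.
SE(β̂₁) = 0.1609 is the estimated standard deviation of the slope estimate across repeated samples; relative to β̂₁ = 2.0106 that is 8.0%, a precise estimate.

What SE measures:
- The standard error quantifies the sampling variability of the coefficient estimate
- It is the estimated standard deviation of β̂₁ across hypothetical repeated samples of the same size
- Smaller SE → more precise estimate

Relative precision:
- SE / |β̂₁| = 0.1609 / 2.0106 = 8.0%
- Rule of thumb (under 20%: precise; 20% to under 50%: moderately precise; 50% or more: imprecise) → precise

Link to the t-test: t = β̂₁ / SE(β̂₁) = 2.0106 / 0.1609 = 12.4960, the statistic for H₀: β₁ = 0.

What drives SE(β̂₁): wider spread of x values → smaller SE; larger n (here n = 21) → smaller SE.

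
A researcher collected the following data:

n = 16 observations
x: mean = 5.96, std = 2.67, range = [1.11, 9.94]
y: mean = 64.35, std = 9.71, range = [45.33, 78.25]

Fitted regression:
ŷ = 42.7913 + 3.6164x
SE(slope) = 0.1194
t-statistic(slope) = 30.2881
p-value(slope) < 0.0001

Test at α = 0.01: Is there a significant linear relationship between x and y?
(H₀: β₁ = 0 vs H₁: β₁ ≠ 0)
Since p-value < 0.0001 < α = 0.01, reject H₀ — the slope is significantly different from 0.

Hypothesis test for the slope coefficient:

H₀: β₁ = 0 (no linear relationship)
H₁: β₁ ≠ 0 (linear relationship exists)

Test statistic: t = β̂₁ / SE(β̂₁) = 3.6164 / 0.1194 = 30.2881

p < 0.0001: how often a slope estimate this far from 0 (in SE units) would arise by chance if β₁ were truly 0.

Decision rule: reject H₀ if p-value < α.
p-value < 0.0001 < α = 0.01 → reject H₀.

At α = 0.01 the data do provide convincing evidence of a nonzero slope.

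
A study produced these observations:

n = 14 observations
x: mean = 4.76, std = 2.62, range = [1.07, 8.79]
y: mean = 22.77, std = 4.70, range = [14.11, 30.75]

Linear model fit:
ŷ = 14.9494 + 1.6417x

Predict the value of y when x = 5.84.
ŷ = 24.5369

x = 5.84 lies inside the observed range [1.07, 8.79], so the fitted equation applies directly:

ŷ = 14.9494 + 1.6417 × 5.84
ŷ = 14.9494 + 9.5875
ŷ = 24.5369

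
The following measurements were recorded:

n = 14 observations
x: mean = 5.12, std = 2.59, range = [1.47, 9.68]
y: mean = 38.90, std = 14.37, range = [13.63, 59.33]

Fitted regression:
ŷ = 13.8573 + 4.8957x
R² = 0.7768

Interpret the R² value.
R² = 0.7768 means 77.68% of the variation in y is explained by the linear relationship with x. This indicates a strong fit.

The coefficient of determination R² is the fraction of the total variation in y that the fitted line accounts for.

Here R² = 0.7768:
- Explained: 77.68% of the variation in y
- Unexplained (residual): 100% − 77.68% = 22.32%
- Rule of thumb (below 0.3 weak; 0.3 to below 0.7 moderate; 0.7 and above strong) → strong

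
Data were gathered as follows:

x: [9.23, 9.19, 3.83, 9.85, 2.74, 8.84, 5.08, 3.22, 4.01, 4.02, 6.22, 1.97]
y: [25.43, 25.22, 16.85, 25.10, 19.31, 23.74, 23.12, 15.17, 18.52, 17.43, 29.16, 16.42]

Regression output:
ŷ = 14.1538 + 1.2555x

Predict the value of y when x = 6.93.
ŷ = 22.8544

x = 6.93 lies inside the observed range [1.97, 9.85], so the fitted equation applies directly:

ŷ = 14.1538 + 1.2555 × 6.93
ŷ = 14.1538 + 8.7006
ŷ = 22.8544

This is a point prediction; actual observations scatter around it by roughly the residual standard deviation.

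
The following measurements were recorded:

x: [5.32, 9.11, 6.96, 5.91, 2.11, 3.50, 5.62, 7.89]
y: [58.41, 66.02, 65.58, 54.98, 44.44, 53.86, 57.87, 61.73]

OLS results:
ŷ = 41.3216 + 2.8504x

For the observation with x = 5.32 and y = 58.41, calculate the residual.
Residual = 1.9243

The residual is the difference between the actual value and the predicted value:

Residual = y - ŷ

Step 1: Calculate predicted value
ŷ = 41.3216 + 2.8504 × 5.32
ŷ = 56.4857

Step 2: Calculate residual
Residual = 58.41 - 56.4857
Residual = 1.9243

The residual is positive, so the observed y = 58.41 sits above the regression line (the line underestimates it by 1.9243).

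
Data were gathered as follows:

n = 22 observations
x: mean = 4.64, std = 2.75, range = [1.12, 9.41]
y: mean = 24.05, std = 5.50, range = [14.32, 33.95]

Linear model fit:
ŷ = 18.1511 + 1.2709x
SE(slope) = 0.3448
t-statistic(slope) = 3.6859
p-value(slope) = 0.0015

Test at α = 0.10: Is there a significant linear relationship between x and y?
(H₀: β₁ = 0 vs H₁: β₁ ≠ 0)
p-value = 0.0015 < α = 0.10, so we reject H₀. The relationship is significant.

Hypothesis test for the slope coefficient:

H₀: β₁ = 0 (no linear relationship)
H₁: β₁ ≠ 0 (linear relationship exists)

Test statistic: t = β̂₁ / SE(β̂₁) = 1.2709 / 0.3448 = 3.6859

The p-value (0.0015) is the probability, under H₀, of a t-statistic at least as extreme as |t| = 3.6859 (two-sided, df = n − 2 = 20).

Decision rule: reject H₀ if p-value < α.
p-value = 0.0015 < α = 0.10 → reject H₀.

Conclusion: the linear association between x and y is significant at the 10% level.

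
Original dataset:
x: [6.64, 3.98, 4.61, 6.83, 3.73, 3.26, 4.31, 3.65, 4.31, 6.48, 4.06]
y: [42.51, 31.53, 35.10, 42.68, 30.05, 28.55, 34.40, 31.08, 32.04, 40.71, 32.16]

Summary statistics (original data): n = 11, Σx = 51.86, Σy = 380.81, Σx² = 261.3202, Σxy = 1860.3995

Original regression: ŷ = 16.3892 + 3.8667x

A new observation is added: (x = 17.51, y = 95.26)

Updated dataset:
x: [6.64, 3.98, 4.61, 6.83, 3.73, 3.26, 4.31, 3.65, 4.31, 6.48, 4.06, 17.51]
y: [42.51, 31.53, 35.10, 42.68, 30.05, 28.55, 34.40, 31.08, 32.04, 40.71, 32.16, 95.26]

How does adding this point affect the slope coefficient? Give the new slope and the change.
Adding the point moves β₁ from 3.8667 to 4.6513, i.e. it increases by 0.7846 (+20.3%).

The new point has HIGH LEVERAGE: x = 17.51 is far from the original mean x̄ = 51.86/11 ≈ 4.71 (original range [3.26, 6.83]).

Step 1: Update the sums with the new point (n goes from 11 to 12)
Σx  = 51.86 + 17.51 = 69.37
Σy  = 380.81 + 95.26 = 476.07
Σx² = 261.3202 + 17.51² = 261.3202 + 306.6001 = 567.9203
Σxy = 1860.3995 + 17.51×95.26 = 1860.3995 + 1668.0026 = 3528.4021

Step 2: Recompute the slope with b₁ = (nΣxy − ΣxΣy) / (nΣx² − (Σx)²)
Numerator   = 12×3528.4021 − 69.37×476.07 = 42340.8252 − 33024.9759 = 9315.8493
Denominator = 12×567.9203 − 69.37² = 6815.0436 − 4812.1969 = 2002.8467
b₁(new) = 9315.8493 / 2002.8467 = 4.6513

(Same formula on the original sums: (11×1860.3995 − 51.86×380.81) / (11×261.3202 − 51.86²) = 715.5879 / 185.0626 = 3.8667, matching the given fit.)

Step 3: Change in slope
Δβ₁ = 4.6513 − 3.8667 = +0.7846
Relative change = +0.7846 / 3.8667 × 100% = +20.3%
→ the slope increases when the point is added.

A high-leverage point only changes the slope if it is off the original line; here y = 95.26 is above the original trend, so the slope increases.
In practice: refit with and without it and report both if conclusions differ; check such a point for data-entry or measurement error.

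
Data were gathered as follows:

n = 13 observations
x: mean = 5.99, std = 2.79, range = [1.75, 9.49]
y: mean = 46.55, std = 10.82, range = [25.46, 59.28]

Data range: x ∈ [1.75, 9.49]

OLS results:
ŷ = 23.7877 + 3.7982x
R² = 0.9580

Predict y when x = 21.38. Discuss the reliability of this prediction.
ŷ = 104.9932 (extrapolation — x = 21.38 lies outside [1.75, 9.49], so reliability is low).

Prediction calculation:
ŷ = 23.7877 + 3.7982 × 21.38
ŷ = 104.9932

Reliability:
- Data range: x ∈ [1.75, 9.49]
- Prediction point: x = 21.38 is 11.89 units above the observed range → this is EXTRAPOLATION, not interpolation

Why that matters here:
- R² describes fit only over the sampled x values; it says nothing about behaviour beyond them
- The linear relationship may not hold outside the observed range
- There are no observations near this x to validate the fitted line there

Report the number if required, but flag clearly that it is an extrapolation.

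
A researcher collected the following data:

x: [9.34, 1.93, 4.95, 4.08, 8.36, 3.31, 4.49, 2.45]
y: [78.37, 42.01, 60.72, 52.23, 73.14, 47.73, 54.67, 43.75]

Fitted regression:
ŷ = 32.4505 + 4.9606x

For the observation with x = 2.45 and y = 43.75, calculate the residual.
Residual = -0.8540

The residual is the difference between the actual value and the predicted value:

Residual = y - ŷ

Step 1: Calculate predicted value
ŷ = 32.4505 + 4.9606 × 2.45
ŷ = 44.6040

Step 2: Calculate residual
Residual = 43.75 - 44.6040
Residual = -0.8540

The residual is negative, so the observed y = 43.75 sits below the regression line (the line overestimates it by 0.8540).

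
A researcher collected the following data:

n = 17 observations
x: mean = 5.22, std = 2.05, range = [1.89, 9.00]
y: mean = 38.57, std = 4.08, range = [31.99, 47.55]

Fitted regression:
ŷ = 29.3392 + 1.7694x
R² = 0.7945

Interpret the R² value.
R² = 0.7945 means 79.45% of the variation in y is explained by the linear relationship with x. This indicates a strong fit.

R² (coefficient of determination) measures the proportion of variance in y explained by the regression model.

Here R² = 0.7945:
- Explained: 79.45% of the variation in y
- Unexplained (residual): 100% − 79.45% = 20.55%
- Rule of thumb (below 0.3 weak; 0.3 to below 0.7 moderate; 0.7 and above strong) → strong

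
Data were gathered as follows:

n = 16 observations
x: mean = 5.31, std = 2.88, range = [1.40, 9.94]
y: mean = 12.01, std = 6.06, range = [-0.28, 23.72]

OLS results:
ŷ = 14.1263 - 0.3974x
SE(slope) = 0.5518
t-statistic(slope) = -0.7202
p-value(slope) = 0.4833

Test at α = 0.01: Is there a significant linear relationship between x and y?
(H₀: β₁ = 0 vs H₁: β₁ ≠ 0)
Since p-value = 0.4833 ≥ α = 0.01, fail to reject H₀ — the slope is not significantly different from 0.

Hypothesis test for the slope coefficient:

H₀: β₁ = 0 (no linear relationship)
H₁: β₁ ≠ 0 (linear relationship exists)

Test statistic: t = β̂₁ / SE(β̂₁) = -0.3974 / 0.5518 = -0.7202

The p-value (0.4833) is the probability, under H₀, of a t-statistic at least as extreme as |t| = 0.7202 (two-sided, df = n − 2 = 14).

Decision rule: reject H₀ if p-value < α.
p-value = 0.4833 ≥ α = 0.01 → fail to reject H₀.

Conclusion: the linear association between x and y is not significant at the 1% level.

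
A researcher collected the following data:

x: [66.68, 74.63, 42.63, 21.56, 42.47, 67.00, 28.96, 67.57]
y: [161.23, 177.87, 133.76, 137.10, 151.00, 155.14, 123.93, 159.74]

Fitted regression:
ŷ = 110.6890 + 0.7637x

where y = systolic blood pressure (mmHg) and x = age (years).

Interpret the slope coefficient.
On average, blood pressure is about 0.7637 mmHg higher for every extra year of age.

The slope coefficient β₁ = 0.7637 represents the marginal effect of age on blood pressure.

Interpretation:
- Age up by 1 year → predicted blood pressure increases by 0.7637 mmHg
- The effect is assumed constant over the observed range of x (linearity)
- The slope describes association in these data, not necessarily a causal effect

(β₀ = 110.6890 is the fitted value at x = 0 and is not part of the slope interpretation.)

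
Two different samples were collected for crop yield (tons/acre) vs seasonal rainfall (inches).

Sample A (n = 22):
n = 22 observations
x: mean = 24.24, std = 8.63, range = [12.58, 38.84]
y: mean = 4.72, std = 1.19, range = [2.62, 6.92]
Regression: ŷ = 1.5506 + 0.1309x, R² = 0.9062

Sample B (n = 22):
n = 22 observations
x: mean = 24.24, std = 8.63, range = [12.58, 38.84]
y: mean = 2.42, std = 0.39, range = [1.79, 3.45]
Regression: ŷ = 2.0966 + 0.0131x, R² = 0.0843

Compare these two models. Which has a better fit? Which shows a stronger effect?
Model A has the better fit (R² = 0.9062 vs 0.0843). Model A shows the stronger effect (|β₁| = 0.1309 vs 0.0131).

Model Comparison:

Goodness of fit (R²):
- Model A: R² = 0.9062 → 90.62% of variance in crop yield explained
- Model B: R² = 0.0843 → 8.43% of variance in crop yield explained
- 0.9062 > 0.0843 → Model A has the better fit

Strength of effect — compare |β₁|:
- Model A: β₁ = 0.1309 → predicted crop yield rises 0.1309 tons/acre per additional inch of rainfall
- Model B: β₁ = 0.0131 → predicted crop yield rises 0.0131 tons/acre per additional inch of rainfall
- |0.1309| > |0.0131| → Model A shows the stronger marginal effect

Note: A better fit (higher R²) doesn't necessarily mean a more important relationship.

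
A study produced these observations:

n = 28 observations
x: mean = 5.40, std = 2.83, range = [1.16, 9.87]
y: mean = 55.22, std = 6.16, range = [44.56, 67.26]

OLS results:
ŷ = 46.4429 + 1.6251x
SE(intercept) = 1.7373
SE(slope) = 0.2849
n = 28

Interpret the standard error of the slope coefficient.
SE(β̂₁) = 0.2849 is the estimated standard deviation of the slope estimate across repeated samples; relative to β̂₁ = 1.6251 that is 17.5%, a precise estimate.

SE(β̂₁) = s / √Sxx, where s is the residual standard deviation and Sxx = Σ(x − x̄)². It is the yardstick for how far β̂₁ = 1.6251 could plausibly be from the true slope.

Relative precision:
- SE / |β̂₁| = 0.2849 / 1.6251 = 17.5%
- Rule of thumb (under 20%: precise; 20% to under 50%: moderately precise; 50% or more: imprecise) → precise

Link to interval estimation: a confidence interval for β₁ is β̂₁ ± t* × 0.2849, so SE sets the half-width per unit of t*.

What drives SE(β̂₁): more residual scatter → larger SE; wider spread of x values → smaller SE; larger n (here n = 28) → smaller SE.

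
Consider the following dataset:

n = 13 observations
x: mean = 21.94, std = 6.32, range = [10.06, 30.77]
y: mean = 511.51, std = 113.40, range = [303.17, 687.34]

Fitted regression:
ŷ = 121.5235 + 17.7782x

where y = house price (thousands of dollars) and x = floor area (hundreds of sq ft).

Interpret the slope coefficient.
For each additional hundred sq ft of floor area, predicted house price increases by approximately 17.7782 thousand dollars.

The slope β₁ = 17.7782 gives the rate at which the fitted house price changes with floor area.

Interpretation:
- Floor area up by 1 hundred sq ft → predicted house price increases by 17.7782 thousand dollars
- The effect is assumed constant over the observed range of x (linearity)
- The slope describes association in these data, not necessarily a causal effect

The intercept β₀ = 121.5235 is the predicted house price when floor area = 0; since the smallest observed x is 10.06, this is an extrapolation and mainly anchors the line.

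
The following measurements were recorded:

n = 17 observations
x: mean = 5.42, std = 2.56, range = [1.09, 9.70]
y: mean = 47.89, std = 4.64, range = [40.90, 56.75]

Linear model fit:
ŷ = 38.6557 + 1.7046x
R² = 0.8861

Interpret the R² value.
About 88.61% of the variability in y is accounted for by the regression on x (R² = 0.8861) — a strong linear fit.

R² (coefficient of determination) measures the proportion of variance in y explained by the regression model.

Here R² = 0.8861:
- Explained: 88.61% of the variation in y
- Unexplained (residual): 100% − 88.61% = 11.39%
- Rule of thumb (below 0.3 weak; 0.3 to below 0.7 moderate; 0.7 and above strong) → strong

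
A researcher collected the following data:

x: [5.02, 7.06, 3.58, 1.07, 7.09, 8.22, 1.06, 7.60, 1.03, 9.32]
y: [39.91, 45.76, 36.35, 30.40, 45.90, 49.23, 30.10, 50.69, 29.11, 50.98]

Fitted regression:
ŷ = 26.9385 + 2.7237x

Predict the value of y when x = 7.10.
ŷ = 46.2768

Plug x = 7.10 into the fitted line:

ŷ = 26.9385 + 2.7237 × 7.10
ŷ = 26.9385 + 19.3383
ŷ = 46.2768

This is a point prediction; actual observations scatter around it by roughly the residual standard deviation.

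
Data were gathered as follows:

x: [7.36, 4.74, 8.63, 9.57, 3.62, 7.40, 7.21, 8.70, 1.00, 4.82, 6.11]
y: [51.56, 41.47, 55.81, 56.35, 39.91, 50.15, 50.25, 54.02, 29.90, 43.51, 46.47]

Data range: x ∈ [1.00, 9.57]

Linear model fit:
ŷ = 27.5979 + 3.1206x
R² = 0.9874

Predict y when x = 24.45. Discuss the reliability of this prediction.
ŷ = 103.8966 (extrapolation — x = 24.45 lies outside [1.00, 9.57], so reliability is low).

Prediction calculation:
ŷ = 27.5979 + 3.1206 × 24.45
ŷ = 103.8966

Reliability:
- Data range: x ∈ [1.00, 9.57]
- Prediction point: x = 24.45 is 14.88 units above the observed range → this is EXTRAPOLATION, not interpolation

Why that matters here:
- The standard error of prediction grows with (x − x̄)², and x = 24.45 is far from x̄ = 6.29
- Real relationships often flatten, saturate, or turn nonlinear at extremes
- The linear relationship may not hold outside the observed range

The R² = 0.9874 only validates the fit within [1.00, 9.57]; treat ŷ = 103.8966 with caution.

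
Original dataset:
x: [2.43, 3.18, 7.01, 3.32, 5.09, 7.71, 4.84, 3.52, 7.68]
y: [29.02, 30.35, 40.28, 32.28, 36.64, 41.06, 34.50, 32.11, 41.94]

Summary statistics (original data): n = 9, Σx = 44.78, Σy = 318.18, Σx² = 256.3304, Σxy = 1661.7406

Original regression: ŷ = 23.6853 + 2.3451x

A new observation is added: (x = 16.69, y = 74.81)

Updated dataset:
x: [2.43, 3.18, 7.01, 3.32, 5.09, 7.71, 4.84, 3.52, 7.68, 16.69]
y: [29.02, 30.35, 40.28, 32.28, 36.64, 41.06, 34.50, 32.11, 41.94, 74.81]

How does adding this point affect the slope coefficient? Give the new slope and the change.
The slope changes from 2.3451 to 3.1498 (change of +0.8047, or +34.3%).

x = 16.69 lies well outside the original x-range [2.43, 7.71] (x̄ ≈ 4.98), so this observation has high leverage and can move the slope substantially.

Step 1: Update the sums with the new point (n goes from 9 to 10)
Σx  = 44.78 + 16.69 = 61.47
Σy  = 318.18 + 74.81 = 392.99
Σx² = 256.3304 + 16.69² = 256.3304 + 278.5561 = 534.8865
Σxy = 1661.7406 + 16.69×74.81 = 1661.7406 + 1248.5789 = 2910.3195

Step 2: Recompute the slope with b₁ = (nΣxy − ΣxΣy) / (nΣx² − (Σx)²)
Numerator   = 10×2910.3195 − 61.47×392.99 = 29103.1950 − 24157.0953 = 4946.0997
Denominator = 10×534.8865 − 61.47² = 5348.8650 − 3778.5609 = 1570.3041
b₁(new) = 4946.0997 / 1570.3041 = 3.1498

(Same formula on the original sums: (9×1661.7406 − 44.78×318.18) / (9×256.3304 − 44.78²) = 707.5650 / 301.7252 = 2.3451, matching the given fit.)

Step 3: Change in slope
Δβ₁ = 3.1498 − 2.3451 = +0.8047
Relative change = +0.8047 / 2.3451 × 100% = +34.3%
→ the slope increases when the point is added.

A high-leverage point only changes the slope if it is off the original line; here y = 74.81 is above the original trend, so the slope increases.
In practice: refit with and without it and report both if conclusions differ; check such a point for data-entry or measurement error.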